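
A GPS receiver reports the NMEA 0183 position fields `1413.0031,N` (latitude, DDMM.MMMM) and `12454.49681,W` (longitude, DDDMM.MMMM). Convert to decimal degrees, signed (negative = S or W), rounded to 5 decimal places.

14.21672, -124.90828

Latitude: split at 2 digits → 14° and 13.0031′; 14 + 13.0031/60 = 14.216718
N → positive
λ: split at 3 digits → 124° and 54.49681′; 124 + 54.49681/60 = 124.908280
W ⇒ negate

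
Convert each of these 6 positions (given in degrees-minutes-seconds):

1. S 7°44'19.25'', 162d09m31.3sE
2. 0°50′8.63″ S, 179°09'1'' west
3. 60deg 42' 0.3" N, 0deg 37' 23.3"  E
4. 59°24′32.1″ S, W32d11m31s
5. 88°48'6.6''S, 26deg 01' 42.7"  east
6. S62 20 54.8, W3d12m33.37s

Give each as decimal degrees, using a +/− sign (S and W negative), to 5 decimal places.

Point 1:
  Lat: 44′ + 19.25″ = 44.32083′; 7 + 44.32083/60 = 7.738681
  hemisphere S, so the sign is −
  λ: 162° + 9/60 + 31.3/3600 = 162 + 0.150000 + 0.008694 = 162.158694
  E → positive
Point 2:
  Lat: 50′ + 8.63″ = 50.14383′; 0 + 50.14383/60 = 0.835731
  S → negative
  λ: 179 + 9/60 + 1/3600 = 179.150278
  W → negative
Point 3:
  Lat: 42′ + 0.3″ = 42.00500′; 60 + 42.00500/60 = 60.700083
  N → positive
  Longitude: 0° + 37/60 + 23.3/3600 = 0 + 0.616667 + 0.006472 = 0.623139
  E ⇒ keep positive
Point 4:
  Lat: 24′ + 32.1″ = 24.53500′; 59 + 24.53500/60 = 59.408917
  S → negative
  λ: 32° + 11/60 + 31/3600 = 32 + 0.183333 + 0.008611 = 32.191944
  hemisphere W, so the sign is −
Point 5:
  φ: 88° + 48/60 + 6.6/3600 = 88 + 0.800000 + 0.001833 = 88.801833
  hemisphere S, so the sign is −
  λ: 26° + 1/60 + 42.7/3600 = 26 + 0.016667 + 0.011861 = 26.028528
  E → positive
Point 6:
  φ: 20′ + 54.8″ = 20.91333′; 62 + 20.91333/60 = 62.348556
  hemisphere S, so the sign is −
  Lon: 3 + 12/60 + 33.37/3600 = 3.209269
  hemisphere W, so the sign is −

1. -7.73868, 162.15869
2. -0.83573, -179.15028
3. 60.70008, 0.62314
4. -59.40892, -32.19194
5. -88.80183, 26.02853
6. -62.34856, -3.20927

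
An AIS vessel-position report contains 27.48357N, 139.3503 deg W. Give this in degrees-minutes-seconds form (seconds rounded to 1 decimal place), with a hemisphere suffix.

27°29′0.9″ N, 139°21′1.1″ W

Latitude: 0.483570 × 60 = 29.01420′ → 29′, remainder × 60 = 0.852″
λ: whole degrees 139; 21.01800′ → 21′ and 1.080″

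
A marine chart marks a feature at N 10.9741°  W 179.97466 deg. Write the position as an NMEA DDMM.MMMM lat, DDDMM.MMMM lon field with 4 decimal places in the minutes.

Lat: 10° + 0.974100 × 60 = 10° 58.446000′
Lon: 179° + 0.974660 × 60 = 179° 58.479600′

1058.4460,N / 17958.4796,W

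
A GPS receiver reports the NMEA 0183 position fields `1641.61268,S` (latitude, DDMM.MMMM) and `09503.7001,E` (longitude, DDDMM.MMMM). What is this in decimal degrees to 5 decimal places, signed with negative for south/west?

-16.69354, 95.06167

Lat: degrees = first 2 digits = 16, minutes = 41.61268; 16 + 41.61268/60 = 16.693545
hemisphere S, so the sign is −
Longitude: degrees = first 3 digits = 95, minutes = 3.7001; 95 + 3.7001/60 = 95.061668
E ⇒ keep positive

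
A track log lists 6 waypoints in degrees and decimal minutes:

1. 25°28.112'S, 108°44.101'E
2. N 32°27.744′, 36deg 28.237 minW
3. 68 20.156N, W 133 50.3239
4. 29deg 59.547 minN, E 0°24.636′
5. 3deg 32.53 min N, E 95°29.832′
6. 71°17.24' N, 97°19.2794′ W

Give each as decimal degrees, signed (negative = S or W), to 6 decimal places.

1. -25.468533, 108.735017
2. 32.462400, -36.470617
3. 68.335933, -133.838732
4. 29.992450, 0.410600
5. 3.542167, 95.497200
6. 71.287333, -97.321323

Point 1:
  φ: 28.112′ = 0.468533°; total 25.4685333
  hemisphere S, so the sign is −
  λ: 108 + 44.101/60 = 108.7350167
  E → positive
Point 2:
  Lat: 27.744′ = 0.462400°; total 32.4624000
  N ⇒ keep positive
  Lon: 36 + 28.237/60 = 36.4706167
  W → negative
Point 3:
  Lat: 68 + 20.156/60 = 68.3359333
  N → positive
  Lon: 50.3239′ = 0.838732°; total 133.8387317
  hemisphere W, so the sign is −
Point 4:
  Latitude: 59.547′ = 0.992450°; total 29.9924500
  N ⇒ keep positive
  λ: 0 + 24.636/60 = 0.4106000
  E → positive
Point 5:
  φ: 3 + 32.53/60 = 3.5421667
  N ⇒ keep positive
  Longitude: 29.832′ = 0.497200°; total 95.4972000
  E → positive
Point 6:
  Lat: 71 + 17.24/60 = 71.2873333
  N ⇒ keep positive
  λ: 19.2794′ = 0.321323°; total 97.3213233
  W ⇒ negate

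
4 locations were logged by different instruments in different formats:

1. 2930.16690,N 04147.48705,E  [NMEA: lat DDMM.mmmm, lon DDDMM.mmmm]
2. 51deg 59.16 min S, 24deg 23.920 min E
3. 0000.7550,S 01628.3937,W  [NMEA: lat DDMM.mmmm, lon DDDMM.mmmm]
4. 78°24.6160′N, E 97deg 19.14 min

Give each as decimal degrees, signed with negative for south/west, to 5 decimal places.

1. 29.50278, 41.79145
2. -51.98600, 24.39867
3. -0.01258, -16.47323
4. 78.41027, 97.31900

Point 1:
  Latitude: split at 2 digits → 29° and 30.1669′; 29 + 30.1669/60 = 29.502782
  N ⇒ keep positive
  Longitude: degrees = first 3 digits = 41, minutes = 47.48705; 41 + 47.48705/60 = 41.791451
  E → positive
Point 2:
  Lat: 51 + 59.16/60 = 51.986000
  S ⇒ negate
  Longitude: 24 + 23.92/60 = 24.398667
  E → positive
Point 3:
  Lat: degrees = first 2 digits = 0, minutes = 0.755; 0 + 0.755/60 = 0.012583
  S → negative
  λ: split at 3 digits → 016° and 28.3937′; 16 + 28.3937/60 = 16.473228
  hemisphere W, so the sign is −
Point 4:
  φ: 78 + 24.616/60 = 78.410267
  N ⇒ keep positive
  λ: 97 + 19.14/60 = 97.319000
  E ⇒ keep positive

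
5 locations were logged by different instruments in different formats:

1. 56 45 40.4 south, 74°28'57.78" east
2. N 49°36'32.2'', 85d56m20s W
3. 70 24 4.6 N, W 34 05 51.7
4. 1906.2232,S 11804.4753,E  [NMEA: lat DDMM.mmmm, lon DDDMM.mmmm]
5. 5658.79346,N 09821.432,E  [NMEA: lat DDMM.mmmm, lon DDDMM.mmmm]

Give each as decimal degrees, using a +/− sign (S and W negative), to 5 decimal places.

1. -56.76122, 74.48272
2. 49.60894, -85.93889
3. 70.40128, -34.09769
4. -19.10372, 118.07459
5. 56.97989, 98.35720

Point 1:
  Latitude: 56 + 45/60 + 40.4/3600 = 56.761222
  hemisphere S, so the sign is −
  λ: 28′ + 57.78″ = 28.96300′; 74 + 28.96300/60 = 74.482717
  E ⇒ keep positive
Point 2:
  Lat: 49 + 36/60 + 32.2/3600 = 49.608944
  N ⇒ keep positive
  Lon: 85° + 56/60 + 20/3600 = 85 + 0.933333 + 0.005556 = 85.938889
  W → negative
Point 3:
  Latitude: 24′ + 4.6″ = 24.07667′; 70 + 24.07667/60 = 70.401278
  N → positive
  Longitude: 34° + 5/60 + 51.7/3600 = 34 + 0.083333 + 0.014361 = 34.097694
  W ⇒ negate
Point 4:
  φ: degrees = first 2 digits = 19, minutes = 6.2232; 19 + 6.2232/60 = 19.103720
  S ⇒ negate
  Lon: split at 3 digits → 118° and 4.4753′; 118 + 4.4753/60 = 118.074588
  E → positive
Point 5:
  Latitude: split at 2 digits → 56° and 58.79346′; 56 + 58.79346/60 = 56.979891
  N → positive
  Lon: degrees = first 3 digits = 98, minutes = 21.432; 98 + 21.432/60 = 98.357200
  E ⇒ keep positive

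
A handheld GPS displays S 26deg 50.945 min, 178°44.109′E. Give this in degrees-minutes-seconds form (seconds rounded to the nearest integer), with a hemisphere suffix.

26°50′57″ S, 178°44′7″ E

Lat: fractional minutes 0.94500 × 60 = 56.70″
λ: 44.10900′ → 44′ and 0.10900 × 60 = 6.54″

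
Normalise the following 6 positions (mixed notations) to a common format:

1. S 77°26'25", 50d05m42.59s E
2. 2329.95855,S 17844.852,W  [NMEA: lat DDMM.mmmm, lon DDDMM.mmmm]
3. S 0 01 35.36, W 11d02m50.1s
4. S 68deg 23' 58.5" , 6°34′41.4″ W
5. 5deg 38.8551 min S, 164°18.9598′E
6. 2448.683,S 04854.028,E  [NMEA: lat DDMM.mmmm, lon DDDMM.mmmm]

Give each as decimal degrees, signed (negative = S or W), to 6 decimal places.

1. -77.440278, 50.095164
2. -23.499309, -178.747533
3. -0.026489, -11.047250
4. -68.399583, -6.578167
5. -5.647585, 164.315997
6. -24.811383, 48.900467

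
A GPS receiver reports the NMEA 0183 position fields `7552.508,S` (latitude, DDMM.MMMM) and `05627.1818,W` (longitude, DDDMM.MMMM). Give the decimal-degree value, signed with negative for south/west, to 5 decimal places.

-75.87513, -56.45303

Latitude: degrees = first 2 digits = 75, minutes = 52.508; 75 + 52.508/60 = 75.875133
hemisphere S, so the sign is −
λ: split at 3 digits → 056° and 27.1818′; 56 + 27.1818/60 = 56.453030
W ⇒ negate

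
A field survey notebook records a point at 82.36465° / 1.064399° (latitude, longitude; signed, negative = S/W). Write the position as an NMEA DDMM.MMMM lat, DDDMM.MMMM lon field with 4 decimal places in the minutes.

Lat: minutes = (82.364650 − 82) × 60 = 21.879000
Lon: 1° + 0.064399 × 60 = 1° 3.863940′

8221.8790,N / 00103.8639,E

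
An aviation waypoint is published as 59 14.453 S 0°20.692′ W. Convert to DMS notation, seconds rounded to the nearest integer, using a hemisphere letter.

Lat: fractional minutes 0.45300 × 60 = 27.18″
λ: 20.69200′ → 20′ and 0.69200 × 60 = 41.52″

59°14′27″ S, 0°20′42″ W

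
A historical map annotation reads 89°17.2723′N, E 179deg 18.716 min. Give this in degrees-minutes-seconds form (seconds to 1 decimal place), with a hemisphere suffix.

89°17′16.3″ N, 179°18′43.0″ E

Lat: 17.27230′ → 17′ and 0.27230 × 60 = 16.338″
Longitude: fractional minutes 0.71600 × 60 = 42.960″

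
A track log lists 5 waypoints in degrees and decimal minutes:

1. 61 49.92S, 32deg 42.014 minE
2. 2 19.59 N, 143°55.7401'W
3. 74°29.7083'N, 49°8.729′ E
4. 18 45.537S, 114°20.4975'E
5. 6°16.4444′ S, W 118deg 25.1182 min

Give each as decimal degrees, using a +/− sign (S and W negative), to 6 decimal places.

Point 1:
  Lat: 61 + 49.92/60 = 61.8320000
  S → negative
  Longitude: 42.014′ = 0.700233°; total 32.7002333
  E → positive
Point 2:
  Lat: 2 + 19.59/60 = 2.3265000
  N ⇒ keep positive
  λ: 55.7401′ = 0.929002°; total 143.9290017
  W → negative
Point 3:
  Latitude: 74 + 29.7083/60 = 74.4951383
  N ⇒ keep positive
  λ: 8.729′ = 0.145483°; total 49.1454833
  E → positive
Point 4:
  Lat: 18 + 45.537/60 = 18.7589500
  hemisphere S, so the sign is −
  Longitude: 20.4975′ = 0.341625°; total 114.3416250
  E → positive
Point 5:
  φ: 16.4444′ = 0.274073°; total 6.2740733
  hemisphere S, so the sign is −
  Longitude: 118 + 25.1182/60 = 118.4186367
  W ⇒ negate

1. -61.832000, 32.700233
2. 2.326500, -143.929002
3. 74.495138, 49.145483
4. -18.758950, 114.341625
5. -6.274073, -118.418637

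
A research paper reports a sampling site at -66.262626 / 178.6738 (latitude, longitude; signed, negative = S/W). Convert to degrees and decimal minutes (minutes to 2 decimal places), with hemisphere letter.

Latitude is negative → S; |value| = 66.262626
φ: 66° + 0.262626 × 60 = 66° 15.7576′
Lon: 178° + 0.673800 × 60 = 178° 40.4280′

66° 15.76′ S, 178° 40.43′ E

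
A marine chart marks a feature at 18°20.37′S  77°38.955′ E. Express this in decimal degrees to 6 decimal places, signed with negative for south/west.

-18.339500, 77.649250

Latitude: 20.37′ = 0.339500°; total 18.3395000
hemisphere S, so the sign is −
λ: 77 + 38.955/60 = 77.6492500
E ⇒ keep positive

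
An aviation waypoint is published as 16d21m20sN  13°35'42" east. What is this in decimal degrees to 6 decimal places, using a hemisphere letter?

16.355556° N, 13.595000° E

Latitude: 16 + 21/60 + 20/3600 = 16.3555556
Lon: 35′ + 42″ = 35.70000′; 13 + 35.70000/60 = 13.5950000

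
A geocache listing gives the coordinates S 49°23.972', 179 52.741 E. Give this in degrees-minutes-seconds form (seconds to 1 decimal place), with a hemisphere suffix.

Lat: 23.97200′ → 23′ and 0.97200 × 60 = 58.320″
Longitude: 52.74100′ → 52′ and 0.74100 × 60 = 44.460″

49°23′58.3″ S, 179°52′44.5″ E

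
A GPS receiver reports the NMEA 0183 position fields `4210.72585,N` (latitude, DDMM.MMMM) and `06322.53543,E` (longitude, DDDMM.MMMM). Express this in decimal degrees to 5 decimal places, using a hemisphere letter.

Latitude: degrees = first 2 digits = 42, minutes = 10.72585; 42 + 10.72585/60 = 42.178764
Longitude: split at 3 digits → 063° and 22.53543′; 63 + 22.53543/60 = 63.375591

42.17876° N, 63.37559° E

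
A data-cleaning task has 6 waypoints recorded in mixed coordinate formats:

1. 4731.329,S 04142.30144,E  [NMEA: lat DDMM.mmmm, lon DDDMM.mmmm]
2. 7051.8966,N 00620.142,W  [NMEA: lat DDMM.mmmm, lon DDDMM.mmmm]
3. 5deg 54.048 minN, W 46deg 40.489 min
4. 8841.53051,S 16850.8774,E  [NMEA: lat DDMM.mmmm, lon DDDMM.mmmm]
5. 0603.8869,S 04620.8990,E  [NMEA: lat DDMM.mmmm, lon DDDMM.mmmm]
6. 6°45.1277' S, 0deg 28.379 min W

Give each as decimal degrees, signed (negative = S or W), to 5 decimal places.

1. -47.52215, 41.70502
2. 70.86494, -6.33570
3. 5.90080, -46.67482
4. -88.69218, 168.84796
5. -6.06478, 46.34832
6. -6.75213, -0.47298

Point 1:
  Lat: split at 2 digits → 47° and 31.329′; 47 + 31.329/60 = 47.522150
  S ⇒ negate
  Longitude: degrees = first 3 digits = 41, minutes = 42.30144; 41 + 42.30144/60 = 41.705024
  E → positive
Point 2:
  φ: degrees = first 2 digits = 70, minutes = 51.8966; 70 + 51.8966/60 = 70.864943
  N ⇒ keep positive
  Longitude: degrees = first 3 digits = 6, minutes = 20.142; 6 + 20.142/60 = 6.335700
  hemisphere W, so the sign is −
Point 3:
  Latitude: 54.048′ = 0.900800°; total 5.900800
  N → positive
  λ: 46 + 40.489/60 = 46.674817
  W ⇒ negate
Point 4:
  φ: split at 2 digits → 88° and 41.53051′; 88 + 41.53051/60 = 88.692175
  hemisphere S, so the sign is −
  λ: degrees = first 3 digits = 168, minutes = 50.8774; 168 + 50.8774/60 = 168.847957
  E ⇒ keep positive
Point 5:
  Latitude: degrees = first 2 digits = 6, minutes = 3.8869; 6 + 3.8869/60 = 6.064782
  S ⇒ negate
  λ: degrees = first 3 digits = 46, minutes = 20.899; 46 + 20.899/60 = 46.348317
  E → positive
Point 6:
  Latitude: 6 + 45.1277/60 = 6.752128
  hemisphere S, so the sign is −
  Lon: 0 + 28.379/60 = 0.472983
  hemisphere W, so the sign is −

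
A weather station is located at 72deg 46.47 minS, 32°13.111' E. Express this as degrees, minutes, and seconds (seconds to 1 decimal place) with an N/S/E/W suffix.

Lat: fractional minutes 0.47000 × 60 = 28.200″
λ: fractional minutes 0.11100 × 60 = 6.660″

72°46′28.2″ S, 32°13′6.7″ E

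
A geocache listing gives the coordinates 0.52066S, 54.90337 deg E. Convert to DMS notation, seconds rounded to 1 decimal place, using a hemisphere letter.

0°31′14.4″ S, 54°54′12.1″ E

Latitude: 0.520660 × 60 = 31.23960′ → 31′, remainder × 60 = 14.376″
Lon: 0.903370 × 60 = 54.20220′ → 54′, remainder × 60 = 12.132″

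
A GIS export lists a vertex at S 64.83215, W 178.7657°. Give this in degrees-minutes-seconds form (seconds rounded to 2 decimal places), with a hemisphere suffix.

Latitude: 0.832150° → 49.92900′; 0.92900 × 60 = 55.7400″
Lon: 0.765700° → 45.94200′; 0.94200 × 60 = 56.5200″

64°49′55.74″ S, 178°45′56.52″ W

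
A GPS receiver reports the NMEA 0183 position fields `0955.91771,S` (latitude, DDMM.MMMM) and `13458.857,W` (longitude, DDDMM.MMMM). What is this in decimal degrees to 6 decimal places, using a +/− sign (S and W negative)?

-9.931962, -134.980950

φ: degrees = first 2 digits = 9, minutes = 55.91771; 9 + 55.91771/60 = 9.9319618
S ⇒ negate
Longitude: split at 3 digits → 134° and 58.857′; 134 + 58.857/60 = 134.9809500
W → negative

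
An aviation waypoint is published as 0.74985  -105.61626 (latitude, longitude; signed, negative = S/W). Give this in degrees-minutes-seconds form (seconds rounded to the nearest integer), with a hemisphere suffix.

Latitude: whole degrees 0; 44.99100′ → 44′ and 59.46″
Longitude is negative → W; |value| = 105.616260
λ: 0.616260 × 60 = 36.97560′ → 36′, remainder × 60 = 58.54″

0°44′59″ N, 105°36′59″ W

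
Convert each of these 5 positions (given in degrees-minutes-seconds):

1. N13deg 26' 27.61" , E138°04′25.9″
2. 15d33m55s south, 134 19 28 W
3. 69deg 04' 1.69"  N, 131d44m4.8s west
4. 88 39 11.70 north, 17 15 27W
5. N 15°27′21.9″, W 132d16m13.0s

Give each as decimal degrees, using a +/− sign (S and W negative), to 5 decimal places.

Point 1:
  φ: 13 + 26/60 + 27.61/3600 = 13.441003
  N → positive
  Lon: 138 + 4/60 + 25.9/3600 = 138.073861
  E → positive
Point 2:
  φ: 15° + 33/60 + 55/3600 = 15 + 0.550000 + 0.015278 = 15.565278
  S → negative
  Longitude: 134 + 19/60 + 28/3600 = 134.324444
  W ⇒ negate
Point 3:
  Lat: 69 + 4/60 + 1.69/3600 = 69.067136
  N ⇒ keep positive
  Longitude: 44′ + 4.8″ = 44.08000′; 131 + 44.08000/60 = 131.734667
  W → negative
Point 4:
  Lat: 88 + 39/60 + 11.7/3600 = 88.653250
  N ⇒ keep positive
  Lon: 15′ + 27″ = 15.45000′; 17 + 15.45000/60 = 17.257500
  hemisphere W, so the sign is −
Point 5:
  Lat: 15° + 27/60 + 21.9/3600 = 15 + 0.450000 + 0.006083 = 15.456083
  N ⇒ keep positive
  λ: 132 + 16/60 + 13/3600 = 132.270278
  W ⇒ negate

1. 13.44100, 138.07386
2. -15.56528, -134.32444
3. 69.06714, -131.73467
4. 88.65325, -17.25750
5. 15.45608, -132.27028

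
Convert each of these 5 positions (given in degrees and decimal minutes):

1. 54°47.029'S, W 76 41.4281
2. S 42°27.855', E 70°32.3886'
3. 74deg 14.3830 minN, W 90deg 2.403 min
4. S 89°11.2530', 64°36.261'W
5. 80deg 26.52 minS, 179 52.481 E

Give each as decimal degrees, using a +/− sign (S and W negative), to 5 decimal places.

1. -54.78382, -76.69047
2. -42.46425, 70.53981
3. 74.23972, -90.04005
4. -89.18755, -64.60435
5. -80.44200, 179.87468

Point 1:
  Latitude: 54 + 47.029/60 = 54.783817
  S ⇒ negate
  λ: 41.4281′ = 0.690468°; total 76.690468
  W → negative
Point 2:
  φ: 42 + 27.855/60 = 42.464250
  S ⇒ negate
  Lon: 70 + 32.3886/60 = 70.539810
  E → positive
Point 3:
  φ: 74 + 14.383/60 = 74.239717
  N ⇒ keep positive
  Longitude: 2.403′ = 0.040050°; total 90.040050
  hemisphere W, so the sign is −
Point 4:
  φ: 89 + 11.253/60 = 89.187550
  hemisphere S, so the sign is −
  Longitude: 64 + 36.261/60 = 64.604350
  hemisphere W, so the sign is −
Point 5:
  φ: 80 + 26.52/60 = 80.442000
  hemisphere S, so the sign is −
  Lon: 179 + 52.481/60 = 179.874683
  E → positive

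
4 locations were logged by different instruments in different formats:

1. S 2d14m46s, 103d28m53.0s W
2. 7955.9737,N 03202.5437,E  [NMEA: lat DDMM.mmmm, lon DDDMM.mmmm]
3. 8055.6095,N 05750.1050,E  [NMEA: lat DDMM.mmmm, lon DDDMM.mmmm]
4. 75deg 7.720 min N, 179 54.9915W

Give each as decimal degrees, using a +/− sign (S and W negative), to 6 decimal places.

Point 1:
  φ: 14′ + 46″ = 14.76667′; 2 + 14.76667/60 = 2.2461111
  hemisphere S, so the sign is −
  Lon: 103° + 28/60 + 53/3600 = 103 + 0.466667 + 0.014722 = 103.4813889
  W → negative
Point 2:
  Lat: split at 2 digits → 79° and 55.9737′; 79 + 55.9737/60 = 79.9328950
  N → positive
  Lon: split at 3 digits → 032° and 2.5437′; 32 + 2.5437/60 = 32.0423950
  E ⇒ keep positive
Point 3:
  Latitude: split at 2 digits → 80° and 55.6095′; 80 + 55.6095/60 = 80.9268250
  N ⇒ keep positive
  Longitude: split at 3 digits → 057° and 50.105′; 57 + 50.105/60 = 57.8350833
  E ⇒ keep positive
Point 4:
  Lat: 75 + 7.72/60 = 75.1286667
  N ⇒ keep positive
  Lon: 179 + 54.9915/60 = 179.9165250
  W ⇒ negate

1. -2.246111, -103.481389
2. 79.932895, 32.042395
3. 80.926825, 57.835083
4. 75.128667, -179.916525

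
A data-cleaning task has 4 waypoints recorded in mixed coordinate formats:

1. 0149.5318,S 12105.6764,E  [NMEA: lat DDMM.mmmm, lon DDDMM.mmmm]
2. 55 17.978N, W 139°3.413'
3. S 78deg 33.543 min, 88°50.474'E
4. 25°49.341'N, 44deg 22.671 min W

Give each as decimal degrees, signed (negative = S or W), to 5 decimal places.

1. -1.82553, 121.09461
2. 55.29963, -139.05688
3. -78.55905, 88.84123
4. 25.82235, -44.37785

Point 1:
  Latitude: degrees = first 2 digits = 1, minutes = 49.5318; 1 + 49.5318/60 = 1.825530
  S ⇒ negate
  Lon: split at 3 digits → 121° and 5.6764′; 121 + 5.6764/60 = 121.094607
  E ⇒ keep positive
Point 2:
  φ: 55 + 17.978/60 = 55.299633
  N → positive
  Lon: 139 + 3.413/60 = 139.056883
  hemisphere W, so the sign is −
Point 3:
  Lat: 78 + 33.543/60 = 78.559050
  hemisphere S, so the sign is −
  λ: 50.474′ = 0.841233°; total 88.841233
  E ⇒ keep positive
Point 4:
  Lat: 25 + 49.341/60 = 25.822350
  N → positive
  Lon: 44 + 22.671/60 = 44.377850
  W ⇒ negate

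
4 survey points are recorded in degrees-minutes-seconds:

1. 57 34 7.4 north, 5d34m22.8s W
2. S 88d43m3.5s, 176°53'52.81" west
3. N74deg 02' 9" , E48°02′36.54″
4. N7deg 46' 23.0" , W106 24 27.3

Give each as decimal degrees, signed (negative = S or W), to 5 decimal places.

1. 57.56872, -5.57300
2. -88.71764, -176.89800
3. 74.03583, 48.04348
4. 7.77306, -106.40758

Point 1:
  Latitude: 34′ + 7.4″ = 34.12333′; 57 + 34.12333/60 = 57.568722
  N → positive
  λ: 34′ + 22.8″ = 34.38000′; 5 + 34.38000/60 = 5.573000
  W ⇒ negate
Point 2:
  Lat: 43′ + 3.5″ = 43.05833′; 88 + 43.05833/60 = 88.717639
  S → negative
  λ: 176° + 53/60 + 52.81/3600 = 176 + 0.883333 + 0.014669 = 176.898003
  W → negative
Point 3:
  φ: 74° + 2/60 + 9/3600 = 74 + 0.033333 + 0.002500 = 74.035833
  N ⇒ keep positive
  λ: 48 + 2/60 + 36.54/3600 = 48.043483
  E → positive
Point 4:
  Lat: 7 + 46/60 + 23/3600 = 7.773056
  N → positive
  λ: 106° + 24/60 + 27.3/3600 = 106 + 0.400000 + 0.007583 = 106.407583
  W ⇒ negate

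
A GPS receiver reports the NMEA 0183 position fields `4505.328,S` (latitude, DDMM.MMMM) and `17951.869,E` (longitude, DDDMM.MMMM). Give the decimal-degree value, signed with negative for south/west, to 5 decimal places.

-45.08880, 179.86448

Latitude: split at 2 digits → 45° and 5.328′; 45 + 5.328/60 = 45.088800
S ⇒ negate
Longitude: degrees = first 3 digits = 179, minutes = 51.869; 179 + 51.869/60 = 179.864483
E → positive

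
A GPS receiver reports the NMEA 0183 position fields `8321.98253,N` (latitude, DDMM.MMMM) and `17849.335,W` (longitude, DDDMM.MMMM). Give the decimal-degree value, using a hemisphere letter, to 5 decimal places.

83.36638° N, 178.82225° W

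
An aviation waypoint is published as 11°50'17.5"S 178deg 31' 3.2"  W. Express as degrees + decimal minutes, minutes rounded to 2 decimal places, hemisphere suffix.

11° 50.29′ S, 178° 31.05′ W

Lat: seconds/60 = 0.29167; minutes = 50 + 0.29167 = 50.2917
Lon: seconds/60 = 0.05333; minutes = 31 + 0.05333 = 31.0533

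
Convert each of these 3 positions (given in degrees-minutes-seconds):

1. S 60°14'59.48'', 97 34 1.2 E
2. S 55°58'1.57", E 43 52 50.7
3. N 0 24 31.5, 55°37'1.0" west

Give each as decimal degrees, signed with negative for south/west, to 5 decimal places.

1. -60.24986, 97.56700
2. -55.96710, 43.88075
3. 0.40875, -55.61694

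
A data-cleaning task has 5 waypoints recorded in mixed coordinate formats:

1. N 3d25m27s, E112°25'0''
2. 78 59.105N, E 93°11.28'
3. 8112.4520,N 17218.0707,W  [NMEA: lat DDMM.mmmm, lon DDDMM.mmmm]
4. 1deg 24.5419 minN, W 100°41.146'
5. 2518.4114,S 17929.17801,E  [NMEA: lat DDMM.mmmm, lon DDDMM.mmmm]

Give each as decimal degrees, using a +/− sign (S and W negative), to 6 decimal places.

Point 1:
  φ: 3 + 25/60 + 27/3600 = 3.4241667
  N ⇒ keep positive
  Lon: 112° + 25/60 + 0/3600 = 112 + 0.416667 + 0.000000 = 112.4166667
  E → positive
Point 2:
  φ: 78 + 59.105/60 = 78.9850833
  N ⇒ keep positive
  λ: 93 + 11.28/60 = 93.1880000
  E → positive
Point 3:
  Lat: degrees = first 2 digits = 81, minutes = 12.452; 81 + 12.452/60 = 81.2075333
  N → positive
  λ: split at 3 digits → 172° and 18.0707′; 172 + 18.0707/60 = 172.3011783
  hemisphere W, so the sign is −
Point 4:
  φ: 24.5419′ = 0.409032°; total 1.4090317
  N → positive
  Lon: 100 + 41.146/60 = 100.6857667
  W → negative
Point 5:
  φ: split at 2 digits → 25° and 18.4114′; 25 + 18.4114/60 = 25.3068567
  hemisphere S, so the sign is −
  Lon: split at 3 digits → 179° and 29.17801′; 179 + 29.17801/60 = 179.4863002
  E ⇒ keep positive

1. 3.424167, 112.416667
2. 78.985083, 93.188000
3. 81.207533, -172.301178
4. 1.409032, -100.685767
5. -25.306857, 179.486300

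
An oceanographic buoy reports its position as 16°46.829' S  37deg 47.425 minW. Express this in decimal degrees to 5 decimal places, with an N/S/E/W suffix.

φ: 46.829′ = 0.780483°; total 16.780483
λ: 37 + 47.425/60 = 37.790417

16.78048° S, 37.79042° W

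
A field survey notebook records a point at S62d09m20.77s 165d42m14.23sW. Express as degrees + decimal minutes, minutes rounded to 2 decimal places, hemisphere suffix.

62° 9.35′ S, 165° 42.24′ W

φ: 9 + 20.77/60 = 9.3462′
Longitude: 42 + 14.23/60 = 42.2372′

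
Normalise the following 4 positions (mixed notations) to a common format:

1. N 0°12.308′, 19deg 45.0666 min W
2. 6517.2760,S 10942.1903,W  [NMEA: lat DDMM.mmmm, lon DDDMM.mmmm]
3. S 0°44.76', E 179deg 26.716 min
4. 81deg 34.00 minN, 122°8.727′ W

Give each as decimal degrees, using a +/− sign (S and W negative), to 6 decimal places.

1. 0.205133, -19.751110
2. -65.287933, -109.703172
3. -0.746000, 179.445267
4. 81.566667, -122.145450

Point 1:
  Lat: 0 + 12.308/60 = 0.2051333
  N → positive
  Longitude: 45.0666′ = 0.751110°; total 19.7511100
  W ⇒ negate
Point 2:
  φ: degrees = first 2 digits = 65, minutes = 17.276; 65 + 17.276/60 = 65.2879333
  S ⇒ negate
  Lon: split at 3 digits → 109° and 42.1903′; 109 + 42.1903/60 = 109.7031717
  W → negative
Point 3:
  Lat: 44.76′ = 0.746000°; total 0.7460000
  S → negative
  Longitude: 26.716′ = 0.445267°; total 179.4452667
  E → positive
Point 4:
  Latitude: 81 + 34/60 = 81.5666667
  N ⇒ keep positive
  λ: 122 + 8.727/60 = 122.1454500
  hemisphere W, so the sign is −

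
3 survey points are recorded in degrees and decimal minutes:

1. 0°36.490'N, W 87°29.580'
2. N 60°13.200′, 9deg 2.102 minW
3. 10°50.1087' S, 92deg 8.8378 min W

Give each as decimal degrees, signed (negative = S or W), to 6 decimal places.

1. 0.608167, -87.493000
2. 60.220000, -9.035033
3. -10.835145, -92.147297

Point 1:
  Latitude: 0 + 36.49/60 = 0.6081667
  N ⇒ keep positive
  Longitude: 87 + 29.58/60 = 87.4930000
  hemisphere W, so the sign is −
Point 2:
  Lat: 13.2′ = 0.220000°; total 60.2200000
  N → positive
  Lon: 2.102′ = 0.035033°; total 9.0350333
  W ⇒ negate
Point 3:
  φ: 10 + 50.1087/60 = 10.8351450
  S ⇒ negate
  λ: 92 + 8.8378/60 = 92.1472967
  W → negative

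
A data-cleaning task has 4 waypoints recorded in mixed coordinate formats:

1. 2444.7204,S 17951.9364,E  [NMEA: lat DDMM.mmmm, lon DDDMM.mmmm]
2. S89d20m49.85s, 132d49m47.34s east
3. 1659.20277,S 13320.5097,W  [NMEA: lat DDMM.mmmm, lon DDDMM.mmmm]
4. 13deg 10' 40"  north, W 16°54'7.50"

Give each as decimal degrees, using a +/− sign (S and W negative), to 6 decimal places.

1. -24.745340, 179.865607
2. -89.347181, 132.829817
3. -16.986713, -133.341828
4. 13.177778, -16.902083

Point 1:
  φ: degrees = first 2 digits = 24, minutes = 44.7204; 24 + 44.7204/60 = 24.7453400
  S ⇒ negate
  Lon: degrees = first 3 digits = 179, minutes = 51.9364; 179 + 51.9364/60 = 179.8656067
  E ⇒ keep positive
Point 2:
  Lat: 89 + 20/60 + 49.85/3600 = 89.3471806
  S ⇒ negate
  Lon: 49′ + 47.34″ = 49.78900′; 132 + 49.78900/60 = 132.8298167
  E → positive
Point 3:
  Lat: degrees = first 2 digits = 16, minutes = 59.20277; 16 + 59.20277/60 = 16.9867128
  hemisphere S, so the sign is −
  λ: split at 3 digits → 133° and 20.5097′; 133 + 20.5097/60 = 133.3418283
  W → negative
Point 4:
  Latitude: 13° + 10/60 + 40/3600 = 13 + 0.166667 + 0.011111 = 13.1777778
  N → positive
  Longitude: 16° + 54/60 + 7.5/3600 = 16 + 0.900000 + 0.002083 = 16.9020833
  hemisphere W, so the sign is −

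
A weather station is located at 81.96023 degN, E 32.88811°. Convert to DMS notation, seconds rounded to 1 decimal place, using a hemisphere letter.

81°57′36.8″ N, 32°53′17.2″ E

Lat: 0.960230° → 57.61380′; 0.61380 × 60 = 36.828″
Longitude: whole degrees 32; 53.28660′ → 53′ and 17.196″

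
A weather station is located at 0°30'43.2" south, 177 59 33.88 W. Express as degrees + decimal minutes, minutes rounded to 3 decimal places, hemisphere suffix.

Latitude: seconds/60 = 0.72000; minutes = 30 + 0.72000 = 30.72000
Lon: 59 + 33.88/60 = 59.56467′

0° 30.720′ S, 177° 59.565′ W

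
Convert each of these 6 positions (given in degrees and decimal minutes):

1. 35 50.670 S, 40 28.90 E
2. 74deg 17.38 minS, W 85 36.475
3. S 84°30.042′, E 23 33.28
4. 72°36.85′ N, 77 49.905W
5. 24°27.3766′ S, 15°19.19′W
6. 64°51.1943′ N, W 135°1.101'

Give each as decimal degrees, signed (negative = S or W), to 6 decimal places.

1. -35.844500, 40.481667
2. -74.289667, -85.607917
3. -84.500700, 23.554667
4. 72.614167, -77.831750
5. -24.456277, -15.319833
6. 64.853238, -135.018350

Point 1:
  Latitude: 50.67′ = 0.844500°; total 35.8445000
  hemisphere S, so the sign is −
  Longitude: 28.9′ = 0.481667°; total 40.4816667
  E ⇒ keep positive
Point 2:
  φ: 74 + 17.38/60 = 74.2896667
  S ⇒ negate
  Longitude: 85 + 36.475/60 = 85.6079167
  W → negative
Point 3:
  Lat: 84 + 30.042/60 = 84.5007000
  hemisphere S, so the sign is −
  Longitude: 33.28′ = 0.554667°; total 23.5546667
  E → positive
Point 4:
  φ: 36.85′ = 0.614167°; total 72.6141667
  N → positive
  Lon: 49.905′ = 0.831750°; total 77.8317500
  W ⇒ negate
Point 5:
  Lat: 24 + 27.3766/60 = 24.4562767
  S → negative
  Lon: 15 + 19.19/60 = 15.3198333
  W → negative
Point 6:
  Lat: 51.1943′ = 0.853238°; total 64.8532383
  N ⇒ keep positive
  Lon: 135 + 1.101/60 = 135.0183500
  W ⇒ negate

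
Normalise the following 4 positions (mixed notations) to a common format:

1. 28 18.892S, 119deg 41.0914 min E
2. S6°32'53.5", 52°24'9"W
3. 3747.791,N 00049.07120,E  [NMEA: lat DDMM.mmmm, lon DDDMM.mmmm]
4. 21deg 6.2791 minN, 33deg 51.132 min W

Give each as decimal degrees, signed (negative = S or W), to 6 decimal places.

1. -28.314867, 119.684857
2. -6.548194, -52.402500
3. 37.796517, 0.817853
4. 21.104652, -33.852200

Point 1:
  φ: 18.892′ = 0.314867°; total 28.3148667
  S ⇒ negate
  λ: 119 + 41.0914/60 = 119.6848567
  E ⇒ keep positive
Point 2:
  Latitude: 32′ + 53.5″ = 32.89167′; 6 + 32.89167/60 = 6.5481944
  S → negative
  λ: 52° + 24/60 + 9/3600 = 52 + 0.400000 + 0.002500 = 52.4025000
  W → negative
Point 3:
  φ: degrees = first 2 digits = 37, minutes = 47.791; 37 + 47.791/60 = 37.7965167
  N ⇒ keep positive
  Longitude: degrees = first 3 digits = 0, minutes = 49.0712; 0 + 49.0712/60 = 0.8178533
  E ⇒ keep positive
Point 4:
  Lat: 21 + 6.2791/60 = 21.1046517
  N → positive
  Longitude: 51.132′ = 0.852200°; total 33.8522000
  hemisphere W, so the sign is −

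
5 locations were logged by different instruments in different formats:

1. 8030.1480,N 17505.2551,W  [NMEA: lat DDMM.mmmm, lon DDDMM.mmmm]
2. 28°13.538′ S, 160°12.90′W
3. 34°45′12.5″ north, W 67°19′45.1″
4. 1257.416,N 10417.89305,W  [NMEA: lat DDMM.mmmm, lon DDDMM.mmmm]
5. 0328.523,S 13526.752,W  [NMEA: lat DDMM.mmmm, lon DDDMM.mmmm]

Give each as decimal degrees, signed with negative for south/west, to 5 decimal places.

Point 1:
  φ: degrees = first 2 digits = 80, minutes = 30.148; 80 + 30.148/60 = 80.502467
  N ⇒ keep positive
  Longitude: split at 3 digits → 175° and 5.2551′; 175 + 5.2551/60 = 175.087585
  W ⇒ negate
Point 2:
  Latitude: 28 + 13.538/60 = 28.225633
  S → negative
  λ: 160 + 12.9/60 = 160.215000
  W → negative
Point 3:
  Lat: 34° + 45/60 + 12.5/3600 = 34 + 0.750000 + 0.003472 = 34.753472
  N → positive
  Lon: 67 + 19/60 + 45.1/3600 = 67.329194
  W → negative
Point 4:
  Lat: degrees = first 2 digits = 12, minutes = 57.416; 12 + 57.416/60 = 12.956933
  N ⇒ keep positive
  Longitude: degrees = first 3 digits = 104, minutes = 17.89305; 104 + 17.89305/60 = 104.298218
  W → negative
Point 5:
  φ: split at 2 digits → 03° and 28.523′; 3 + 28.523/60 = 3.475383
  hemisphere S, so the sign is −
  Lon: degrees = first 3 digits = 135, minutes = 26.752; 135 + 26.752/60 = 135.445867
  hemisphere W, so the sign is −

1. 80.50247, -175.08759
2. -28.22563, -160.21500
3. 34.75347, -67.32919
4. 12.95693, -104.29822
5. -3.47538, -135.44587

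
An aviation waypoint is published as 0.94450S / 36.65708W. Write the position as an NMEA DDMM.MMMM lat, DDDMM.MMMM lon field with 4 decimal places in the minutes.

φ: 0° + 0.944500 × 60 = 0° 56.670000′
Lon: minutes = (36.657080 − 36) × 60 = 39.424800

0056.6700,S / 03639.4248,W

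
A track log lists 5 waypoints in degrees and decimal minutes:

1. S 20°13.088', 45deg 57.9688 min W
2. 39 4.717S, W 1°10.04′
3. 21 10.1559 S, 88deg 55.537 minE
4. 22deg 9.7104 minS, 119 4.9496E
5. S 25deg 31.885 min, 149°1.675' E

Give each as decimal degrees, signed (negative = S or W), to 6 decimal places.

1. -20.218133, -45.966147
2. -39.078617, -1.167333
3. -21.169265, 88.925617
4. -22.161840, 119.082493
5. -25.531417, 149.027917

Point 1:
  Latitude: 13.088′ = 0.218133°; total 20.2181333
  S → negative
  λ: 45 + 57.9688/60 = 45.9661467
  W → negative
Point 2:
  φ: 4.717′ = 0.078617°; total 39.0786167
  S ⇒ negate
  Longitude: 10.04′ = 0.167333°; total 1.1673333
  W → negative
Point 3:
  Latitude: 21 + 10.1559/60 = 21.1692650
  S ⇒ negate
  Longitude: 88 + 55.537/60 = 88.9256167
  E ⇒ keep positive
Point 4:
  Lat: 22 + 9.7104/60 = 22.1618400
  S ⇒ negate
  λ: 4.9496′ = 0.082493°; total 119.0824933
  E ⇒ keep positive
Point 5:
  Lat: 25 + 31.885/60 = 25.5314167
  hemisphere S, so the sign is −
  λ: 1.675′ = 0.027917°; total 149.0279167
  E → positive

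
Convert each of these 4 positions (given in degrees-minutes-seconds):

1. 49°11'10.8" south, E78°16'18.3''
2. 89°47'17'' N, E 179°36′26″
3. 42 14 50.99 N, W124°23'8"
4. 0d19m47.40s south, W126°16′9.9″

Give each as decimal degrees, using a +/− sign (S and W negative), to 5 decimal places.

Point 1:
  Latitude: 49° + 11/60 + 10.8/3600 = 49 + 0.183333 + 0.003000 = 49.186333
  S ⇒ negate
  Lon: 78° + 16/60 + 18.3/3600 = 78 + 0.266667 + 0.005083 = 78.271750
  E ⇒ keep positive
Point 2:
  Latitude: 47′ + 17″ = 47.28333′; 89 + 47.28333/60 = 89.788056
  N → positive
  λ: 179° + 36/60 + 26/3600 = 179 + 0.600000 + 0.007222 = 179.607222
  E ⇒ keep positive
Point 3:
  φ: 42 + 14/60 + 50.99/3600 = 42.247497
  N ⇒ keep positive
  λ: 124 + 23/60 + 8/3600 = 124.385556
  hemisphere W, so the sign is −
Point 4:
  Latitude: 0° + 19/60 + 47.4/3600 = 0 + 0.316667 + 0.013167 = 0.329833
  hemisphere S, so the sign is −
  λ: 16′ + 9.9″ = 16.16500′; 126 + 16.16500/60 = 126.269417
  hemisphere W, so the sign is −

1. -49.18633, 78.27175
2. 89.78806, 179.60722
3. 42.24750, -124.38556
4. -0.32983, -126.26942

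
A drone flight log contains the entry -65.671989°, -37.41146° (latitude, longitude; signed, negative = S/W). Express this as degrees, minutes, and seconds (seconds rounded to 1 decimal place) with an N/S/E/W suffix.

Latitude is negative → S; |value| = 65.671989
φ: 0.671989° → 40.31934′; 0.31934 × 60 = 19.160″
Longitude is negative → W; |value| = 37.411460
Lon: 0.411460 × 60 = 24.68760′ → 24′, remainder × 60 = 41.256″

65°40′19.2″ S, 37°24′41.3″ W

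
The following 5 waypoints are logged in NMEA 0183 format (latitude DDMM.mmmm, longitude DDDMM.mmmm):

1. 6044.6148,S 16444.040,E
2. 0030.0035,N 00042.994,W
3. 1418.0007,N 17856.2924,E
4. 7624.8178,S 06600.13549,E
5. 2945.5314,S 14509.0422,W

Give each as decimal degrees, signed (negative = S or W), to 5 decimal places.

Point 1:
  φ: degrees = first 2 digits = 60, minutes = 44.6148; 60 + 44.6148/60 = 60.743580
  S → negative
  Lon: split at 3 digits → 164° and 44.04′; 164 + 44.04/60 = 164.734000
  E → positive
Point 2:
  Lat: degrees = first 2 digits = 0, minutes = 30.0035; 0 + 30.0035/60 = 0.500058
  N ⇒ keep positive
  Lon: split at 3 digits → 000° and 42.994′; 0 + 42.994/60 = 0.716567
  W → negative
Point 3:
  φ: degrees = first 2 digits = 14, minutes = 18.0007; 14 + 18.0007/60 = 14.300012
  N ⇒ keep positive
  Longitude: split at 3 digits → 178° and 56.2924′; 178 + 56.2924/60 = 178.938207
  E → positive
Point 4:
  φ: degrees = first 2 digits = 76, minutes = 24.8178; 76 + 24.8178/60 = 76.413630
  hemisphere S, so the sign is −
  Lon: degrees = first 3 digits = 66, minutes = 0.13549; 66 + 0.13549/60 = 66.002258
  E ⇒ keep positive
Point 5:
  Latitude: split at 2 digits → 29° and 45.5314′; 29 + 45.5314/60 = 29.758857
  S ⇒ negate
  Lon: split at 3 digits → 145° and 9.0422′; 145 + 9.0422/60 = 145.150703
  W → negative

1. -60.74358, 164.73400
2. 0.50006, -0.71657
3. 14.30001, 178.93821
4. -76.41363, 66.00226
5. -29.75886, -145.15070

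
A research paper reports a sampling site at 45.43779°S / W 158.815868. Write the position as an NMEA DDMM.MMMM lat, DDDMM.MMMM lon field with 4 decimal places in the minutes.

4526.2674,S / 15848.9521,W

φ: fractional part 0.437790 → 26.267400 minutes
Lon: fractional part 0.815868 → 48.952080 minutes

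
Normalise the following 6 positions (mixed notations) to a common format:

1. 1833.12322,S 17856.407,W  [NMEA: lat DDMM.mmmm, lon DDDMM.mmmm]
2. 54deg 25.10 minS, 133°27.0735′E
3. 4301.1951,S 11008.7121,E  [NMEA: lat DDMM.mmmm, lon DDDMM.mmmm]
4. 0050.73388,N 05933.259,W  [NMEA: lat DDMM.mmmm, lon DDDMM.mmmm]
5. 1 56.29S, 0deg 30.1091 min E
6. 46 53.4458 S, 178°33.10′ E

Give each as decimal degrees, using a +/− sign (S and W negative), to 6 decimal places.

Point 1:
  Latitude: degrees = first 2 digits = 18, minutes = 33.12322; 18 + 33.12322/60 = 18.5520537
  hemisphere S, so the sign is −
  λ: degrees = first 3 digits = 178, minutes = 56.407; 178 + 56.407/60 = 178.9401167
  hemisphere W, so the sign is −
Point 2:
  Latitude: 54 + 25.1/60 = 54.4183333
  S → negative
  Lon: 27.0735′ = 0.451225°; total 133.4512250
  E → positive
Point 3:
  Lat: degrees = first 2 digits = 43, minutes = 1.1951; 43 + 1.1951/60 = 43.0199183
  S → negative
  λ: split at 3 digits → 110° and 8.7121′; 110 + 8.7121/60 = 110.1452017
  E ⇒ keep positive
Point 4:
  Latitude: degrees = first 2 digits = 0, minutes = 50.73388; 0 + 50.73388/60 = 0.8455647
  N ⇒ keep positive
  Longitude: split at 3 digits → 059° and 33.259′; 59 + 33.259/60 = 59.5543167
  W ⇒ negate
Point 5:
  Lat: 1 + 56.29/60 = 1.9381667
  S → negative
  Lon: 0 + 30.1091/60 = 0.5018183
  E → positive
Point 6:
  Latitude: 53.4458′ = 0.890763°; total 46.8907633
  hemisphere S, so the sign is −
  Longitude: 178 + 33.1/60 = 178.5516667
  E ⇒ keep positive

1. -18.552054, -178.940117
2. -54.418333, 133.451225
3. -43.019918, 110.145202
4. 0.845565, -59.554317
5. -1.938167, 0.501818
6. -46.890763, 178.551667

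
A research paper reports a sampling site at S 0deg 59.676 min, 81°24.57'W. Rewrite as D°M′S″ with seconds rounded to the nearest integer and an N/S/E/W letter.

φ: 59.67600′ → 59′ and 0.67600 × 60 = 40.56″
λ: 24.57000′ → 24′ and 0.57000 × 60 = 34.20″

0°59′41″ S, 81°24′34″ W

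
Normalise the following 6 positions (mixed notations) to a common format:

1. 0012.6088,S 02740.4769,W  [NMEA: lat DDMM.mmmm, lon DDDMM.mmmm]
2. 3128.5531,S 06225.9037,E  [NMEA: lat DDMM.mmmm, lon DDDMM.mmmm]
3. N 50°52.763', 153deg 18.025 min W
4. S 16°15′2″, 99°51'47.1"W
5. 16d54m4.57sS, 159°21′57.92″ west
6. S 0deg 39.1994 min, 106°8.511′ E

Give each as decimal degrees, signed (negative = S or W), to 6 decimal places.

1. -0.210147, -27.674615
2. -31.475885, 62.431728
3. 50.879383, -153.300417
4. -16.250556, -99.863083
5. -16.901269, -159.366089
6. -0.653323, 106.141850

Point 1:
  Lat: split at 2 digits → 00° and 12.6088′; 0 + 12.6088/60 = 0.2101467
  S → negative
  λ: degrees = first 3 digits = 27, minutes = 40.4769; 27 + 40.4769/60 = 27.6746150
  W ⇒ negate
Point 2:
  Lat: degrees = first 2 digits = 31, minutes = 28.5531; 31 + 28.5531/60 = 31.4758850
  hemisphere S, so the sign is −
  Lon: degrees = first 3 digits = 62, minutes = 25.9037; 62 + 25.9037/60 = 62.4317283
  E → positive
Point 3:
  Lat: 52.763′ = 0.879383°; total 50.8793833
  N ⇒ keep positive
  Lon: 153 + 18.025/60 = 153.3004167
  W → negative
Point 4:
  φ: 16 + 15/60 + 2/3600 = 16.2505556
  S ⇒ negate
  Lon: 51′ + 47.1″ = 51.78500′; 99 + 51.78500/60 = 99.8630833
  W → negative
Point 5:
  φ: 16° + 54/60 + 4.57/3600 = 16 + 0.900000 + 0.001269 = 16.9012694
  S → negative
  Longitude: 159 + 21/60 + 57.92/3600 = 159.3660889
  hemisphere W, so the sign is −
Point 6:
  Lat: 0 + 39.1994/60 = 0.6533233
  S → negative
  Lon: 106 + 8.511/60 = 106.1418500
  E → positive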